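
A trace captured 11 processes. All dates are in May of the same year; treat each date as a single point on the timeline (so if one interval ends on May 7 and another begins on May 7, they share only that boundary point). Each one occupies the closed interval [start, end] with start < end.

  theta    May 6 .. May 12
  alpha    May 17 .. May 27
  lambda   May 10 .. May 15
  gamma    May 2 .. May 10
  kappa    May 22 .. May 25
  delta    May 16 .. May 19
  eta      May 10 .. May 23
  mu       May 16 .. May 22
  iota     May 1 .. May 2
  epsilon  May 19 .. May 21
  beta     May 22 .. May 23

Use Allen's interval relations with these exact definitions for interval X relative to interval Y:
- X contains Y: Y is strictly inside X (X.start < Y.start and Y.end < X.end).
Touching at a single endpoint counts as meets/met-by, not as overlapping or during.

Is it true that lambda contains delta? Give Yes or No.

No

lambda = [May 10, May 15], delta = [May 16, May 19].
Actual relation of lambda to delta: before.
Asked whether 'contains' holds → No.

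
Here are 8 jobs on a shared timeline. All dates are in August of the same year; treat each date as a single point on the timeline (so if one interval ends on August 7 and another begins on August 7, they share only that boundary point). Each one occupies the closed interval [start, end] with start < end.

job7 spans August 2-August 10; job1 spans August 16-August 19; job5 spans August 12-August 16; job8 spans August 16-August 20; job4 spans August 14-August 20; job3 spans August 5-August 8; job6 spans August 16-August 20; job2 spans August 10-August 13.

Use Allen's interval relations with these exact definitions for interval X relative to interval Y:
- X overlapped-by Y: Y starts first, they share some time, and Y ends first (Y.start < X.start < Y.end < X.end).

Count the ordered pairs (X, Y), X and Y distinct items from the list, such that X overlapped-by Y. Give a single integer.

2

Checking all 56 ordered pairs for relation 'overlapped-by'; matching pairs in alphabetical order:
(job4, job5): job4 overlapped-by job5 ✓
(job5, job2): job5 overlapped-by job2 ✓
Count: 2.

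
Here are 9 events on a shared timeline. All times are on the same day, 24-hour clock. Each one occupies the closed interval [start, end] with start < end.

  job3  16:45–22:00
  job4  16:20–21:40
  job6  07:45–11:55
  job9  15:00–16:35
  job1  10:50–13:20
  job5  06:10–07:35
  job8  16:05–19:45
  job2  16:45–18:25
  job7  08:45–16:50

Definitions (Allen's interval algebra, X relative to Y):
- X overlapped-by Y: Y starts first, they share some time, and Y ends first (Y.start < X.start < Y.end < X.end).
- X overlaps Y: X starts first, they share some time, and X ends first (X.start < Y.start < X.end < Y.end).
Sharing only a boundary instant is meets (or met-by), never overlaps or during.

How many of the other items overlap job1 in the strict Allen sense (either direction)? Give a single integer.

Target job1 = [10:50, 13:20].
job2 [16:45, 18:25] → after → no.
job3 [16:45, 22:00] → after → no.
job4 [16:20, 21:40] → after → no.
job5 [06:10, 07:35] → before → no.
job6 [07:45, 11:55] → overlaps → counts.
job7 [08:45, 16:50] → contains → no.
job8 [16:05, 19:45] → after → no.
job9 [15:00, 16:35] → after → no.
Total: 1.

1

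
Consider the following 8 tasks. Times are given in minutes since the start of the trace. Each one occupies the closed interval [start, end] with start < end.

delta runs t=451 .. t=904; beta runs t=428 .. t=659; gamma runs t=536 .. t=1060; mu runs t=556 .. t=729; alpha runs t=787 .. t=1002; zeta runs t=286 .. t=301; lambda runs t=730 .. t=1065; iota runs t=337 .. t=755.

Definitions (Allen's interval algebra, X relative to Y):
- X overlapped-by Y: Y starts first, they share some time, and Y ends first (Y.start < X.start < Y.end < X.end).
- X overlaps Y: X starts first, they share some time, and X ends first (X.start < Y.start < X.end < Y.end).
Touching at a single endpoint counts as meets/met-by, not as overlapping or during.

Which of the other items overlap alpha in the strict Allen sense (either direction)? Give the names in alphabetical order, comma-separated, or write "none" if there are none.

Target alpha = [t=787, t=1002].
beta [t=428, t=659] → before → no.
delta [t=451, t=904] → overlaps → yes.
gamma [t=536, t=1060] → contains → no.
iota [t=337, t=755] → before → no.
lambda [t=730, t=1065] → contains → no.
mu [t=556, t=729] → before → no.
zeta [t=286, t=301] → before → no.
Result: delta.

delta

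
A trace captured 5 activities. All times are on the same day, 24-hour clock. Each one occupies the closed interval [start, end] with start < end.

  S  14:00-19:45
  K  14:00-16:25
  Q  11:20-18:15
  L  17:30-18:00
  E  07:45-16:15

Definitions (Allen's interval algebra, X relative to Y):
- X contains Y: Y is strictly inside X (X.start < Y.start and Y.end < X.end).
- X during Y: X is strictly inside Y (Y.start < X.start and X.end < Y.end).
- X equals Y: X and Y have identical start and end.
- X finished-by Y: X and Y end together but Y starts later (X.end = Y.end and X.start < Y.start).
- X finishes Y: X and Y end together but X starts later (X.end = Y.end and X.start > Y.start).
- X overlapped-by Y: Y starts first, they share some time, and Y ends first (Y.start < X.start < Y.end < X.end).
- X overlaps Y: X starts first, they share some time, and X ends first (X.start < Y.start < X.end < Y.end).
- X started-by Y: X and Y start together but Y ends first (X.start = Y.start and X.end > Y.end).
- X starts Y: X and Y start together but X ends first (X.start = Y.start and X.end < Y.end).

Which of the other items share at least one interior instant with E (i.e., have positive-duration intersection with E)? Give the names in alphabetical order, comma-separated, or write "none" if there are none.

K, Q, S

Target E = [07:45, 16:15].
K [14:00, 16:25] → overlapped-by → yes.
L [17:30, 18:00] → after → no.
Q [11:20, 18:15] → overlapped-by → yes.
S [14:00, 19:45] → overlapped-by → yes.
Result: K, Q, S.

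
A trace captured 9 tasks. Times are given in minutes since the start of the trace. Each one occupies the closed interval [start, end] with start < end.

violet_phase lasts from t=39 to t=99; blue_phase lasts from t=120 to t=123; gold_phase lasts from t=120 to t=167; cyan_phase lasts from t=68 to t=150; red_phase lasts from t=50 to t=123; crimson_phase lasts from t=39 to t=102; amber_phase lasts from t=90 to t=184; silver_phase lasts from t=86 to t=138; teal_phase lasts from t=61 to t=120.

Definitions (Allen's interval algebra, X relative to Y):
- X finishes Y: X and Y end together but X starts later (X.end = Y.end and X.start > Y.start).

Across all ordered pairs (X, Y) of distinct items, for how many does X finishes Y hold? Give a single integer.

Checking all 72 ordered pairs for relation 'finishes'; matching pairs in alphabetical order:
(blue_phase, red_phase): blue_phase finishes red_phase ✓
Count: 1.

1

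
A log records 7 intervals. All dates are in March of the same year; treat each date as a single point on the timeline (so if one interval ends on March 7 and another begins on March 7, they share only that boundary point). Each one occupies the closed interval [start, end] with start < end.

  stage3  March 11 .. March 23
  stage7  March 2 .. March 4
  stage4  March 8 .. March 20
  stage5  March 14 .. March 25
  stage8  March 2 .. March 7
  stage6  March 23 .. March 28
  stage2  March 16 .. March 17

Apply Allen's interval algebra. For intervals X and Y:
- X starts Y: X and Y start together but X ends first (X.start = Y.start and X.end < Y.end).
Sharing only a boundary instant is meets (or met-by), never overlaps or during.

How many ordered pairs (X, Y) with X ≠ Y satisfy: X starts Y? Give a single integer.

1

Checking all 42 ordered pairs for relation 'starts'; matching pairs in alphabetical order:
(stage7, stage8): stage7 starts stage8 ✓
Count: 1.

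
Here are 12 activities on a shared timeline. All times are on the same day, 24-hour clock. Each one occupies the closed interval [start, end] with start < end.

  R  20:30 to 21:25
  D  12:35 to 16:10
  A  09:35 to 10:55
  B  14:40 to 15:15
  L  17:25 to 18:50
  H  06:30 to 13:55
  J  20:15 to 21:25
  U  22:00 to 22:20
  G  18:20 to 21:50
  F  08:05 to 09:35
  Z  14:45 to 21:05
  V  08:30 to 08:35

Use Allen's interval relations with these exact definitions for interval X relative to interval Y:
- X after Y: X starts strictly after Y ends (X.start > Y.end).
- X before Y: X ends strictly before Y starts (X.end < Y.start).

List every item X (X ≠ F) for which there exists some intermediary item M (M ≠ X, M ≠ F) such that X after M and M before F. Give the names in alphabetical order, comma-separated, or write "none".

Target F = [08:05, 09:35].
Intermediaries M with M before F: none.
Union: none.

none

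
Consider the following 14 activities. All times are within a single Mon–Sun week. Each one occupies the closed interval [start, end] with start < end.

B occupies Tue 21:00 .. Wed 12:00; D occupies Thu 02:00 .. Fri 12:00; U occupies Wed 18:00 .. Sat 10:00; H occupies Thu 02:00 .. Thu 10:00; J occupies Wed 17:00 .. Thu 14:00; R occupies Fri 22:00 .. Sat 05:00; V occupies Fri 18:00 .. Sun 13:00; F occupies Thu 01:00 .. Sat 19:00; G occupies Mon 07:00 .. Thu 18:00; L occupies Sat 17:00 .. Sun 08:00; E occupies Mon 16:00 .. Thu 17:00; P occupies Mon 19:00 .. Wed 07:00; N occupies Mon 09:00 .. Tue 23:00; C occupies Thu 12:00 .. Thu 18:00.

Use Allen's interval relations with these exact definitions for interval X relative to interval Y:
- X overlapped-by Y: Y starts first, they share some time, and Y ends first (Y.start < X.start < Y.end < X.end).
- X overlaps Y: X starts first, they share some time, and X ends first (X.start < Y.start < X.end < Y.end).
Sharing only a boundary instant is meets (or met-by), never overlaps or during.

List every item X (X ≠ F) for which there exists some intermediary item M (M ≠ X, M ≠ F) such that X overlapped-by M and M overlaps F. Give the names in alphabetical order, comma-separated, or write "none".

C, D, U, V

Target F = [Thu 01:00, Sat 19:00].
Intermediaries M with M overlaps F: E, G, J, U.
Via E — items with X overlapped-by E: C, D, U.
Via G — items with X overlapped-by G: D, U.
Via J — items with X overlapped-by J: C, D, U.
Via U — items with X overlapped-by U: V.
Union: C, D, U, V.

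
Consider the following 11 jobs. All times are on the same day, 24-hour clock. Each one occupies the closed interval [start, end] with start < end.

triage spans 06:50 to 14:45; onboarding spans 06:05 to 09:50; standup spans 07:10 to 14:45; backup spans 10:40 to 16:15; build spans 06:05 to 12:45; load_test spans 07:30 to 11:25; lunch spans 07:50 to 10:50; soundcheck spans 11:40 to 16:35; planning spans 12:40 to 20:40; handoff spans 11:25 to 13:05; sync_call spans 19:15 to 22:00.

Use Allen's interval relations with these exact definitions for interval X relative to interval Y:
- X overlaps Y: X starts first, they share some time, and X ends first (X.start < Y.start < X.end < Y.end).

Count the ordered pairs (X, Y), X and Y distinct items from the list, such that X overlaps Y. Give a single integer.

Checking all 110 ordered pairs for relation 'overlaps'; matching pairs in alphabetical order:
(backup, planning): backup overlaps planning ✓
(backup, soundcheck): backup overlaps soundcheck ✓
(build, backup): build overlaps backup ✓
(build, handoff): build overlaps handoff ✓
(build, planning): build overlaps planning ✓
(build, soundcheck): build overlaps soundcheck ✓
(build, standup): build overlaps standup ✓
(build, triage): build overlaps triage ✓
(handoff, planning): handoff overlaps planning ✓
(handoff, soundcheck): handoff overlaps soundcheck ✓
(load_test, backup): load_test overlaps backup ✓
(lunch, backup): lunch overlaps backup ✓
(onboarding, load_test): onboarding overlaps load_test ✓
(onboarding, lunch): onboarding overlaps lunch ✓
(onboarding, standup): onboarding overlaps standup ✓
(onboarding, triage): onboarding overlaps triage ✓
(planning, sync_call): planning overlaps sync_call ✓
(soundcheck, planning): soundcheck overlaps planning ✓
(standup, backup): standup overlaps backup ✓
(standup, planning): standup overlaps planning ✓
(standup, soundcheck): standup overlaps soundcheck ✓
(triage, backup): triage overlaps backup ✓
(triage, planning): triage overlaps planning ✓
(triage, soundcheck): triage overlaps soundcheck ✓
Count: 24.

24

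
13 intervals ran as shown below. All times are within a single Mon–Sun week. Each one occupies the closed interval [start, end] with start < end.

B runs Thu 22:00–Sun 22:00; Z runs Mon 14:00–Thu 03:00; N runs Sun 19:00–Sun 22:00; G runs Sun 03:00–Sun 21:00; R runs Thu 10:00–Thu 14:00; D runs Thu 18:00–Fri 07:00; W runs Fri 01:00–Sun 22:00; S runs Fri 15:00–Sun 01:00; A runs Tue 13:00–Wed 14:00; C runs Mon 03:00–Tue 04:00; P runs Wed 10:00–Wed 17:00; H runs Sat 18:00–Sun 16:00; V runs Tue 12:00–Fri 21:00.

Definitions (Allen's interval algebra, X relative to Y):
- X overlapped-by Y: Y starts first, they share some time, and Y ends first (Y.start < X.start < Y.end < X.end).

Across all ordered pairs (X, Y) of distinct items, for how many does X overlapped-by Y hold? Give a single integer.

11

Checking all 156 ordered pairs for relation 'overlapped-by'; matching pairs in alphabetical order:
(B, D): B overlapped-by D ✓
(B, V): B overlapped-by V ✓
(G, H): G overlapped-by H ✓
(H, S): H overlapped-by S ✓
(N, G): N overlapped-by G ✓
(P, A): P overlapped-by A ✓
(S, V): S overlapped-by V ✓
(V, Z): V overlapped-by Z ✓
(W, D): W overlapped-by D ✓
(W, V): W overlapped-by V ✓
(Z, C): Z overlapped-by C ✓
Count: 11.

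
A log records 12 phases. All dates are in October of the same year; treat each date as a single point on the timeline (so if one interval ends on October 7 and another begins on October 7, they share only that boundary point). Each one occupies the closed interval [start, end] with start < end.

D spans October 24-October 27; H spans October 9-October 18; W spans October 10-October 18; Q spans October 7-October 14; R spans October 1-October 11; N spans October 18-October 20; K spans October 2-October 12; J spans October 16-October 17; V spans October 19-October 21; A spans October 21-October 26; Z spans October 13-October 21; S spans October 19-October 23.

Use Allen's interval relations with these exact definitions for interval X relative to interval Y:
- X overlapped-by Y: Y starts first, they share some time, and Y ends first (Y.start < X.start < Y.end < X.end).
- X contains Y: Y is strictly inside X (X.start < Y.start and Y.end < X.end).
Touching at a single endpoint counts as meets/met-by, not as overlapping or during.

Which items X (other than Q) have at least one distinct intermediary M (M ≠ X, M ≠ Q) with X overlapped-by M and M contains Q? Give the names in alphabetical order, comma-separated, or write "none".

none

Target Q = [October 7, October 14].
Intermediaries M with M contains Q: none.
Union: none.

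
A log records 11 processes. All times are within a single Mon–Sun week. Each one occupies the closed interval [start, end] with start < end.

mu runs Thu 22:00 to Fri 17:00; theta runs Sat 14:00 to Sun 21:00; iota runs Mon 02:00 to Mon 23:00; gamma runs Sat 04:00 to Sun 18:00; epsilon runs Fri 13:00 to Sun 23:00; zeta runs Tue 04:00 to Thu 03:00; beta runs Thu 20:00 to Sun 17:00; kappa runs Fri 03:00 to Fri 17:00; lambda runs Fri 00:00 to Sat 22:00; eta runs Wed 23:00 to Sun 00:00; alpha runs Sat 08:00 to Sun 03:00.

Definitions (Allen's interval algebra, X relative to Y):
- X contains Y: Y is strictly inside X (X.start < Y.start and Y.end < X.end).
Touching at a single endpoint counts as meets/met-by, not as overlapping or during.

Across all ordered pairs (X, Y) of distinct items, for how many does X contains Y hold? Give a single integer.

12

Checking all 110 ordered pairs for relation 'contains'; matching pairs in alphabetical order:
(beta, alpha): beta contains alpha ✓
(beta, kappa): beta contains kappa ✓
(beta, lambda): beta contains lambda ✓
(beta, mu): beta contains mu ✓
(epsilon, alpha): epsilon contains alpha ✓
(epsilon, gamma): epsilon contains gamma ✓
(epsilon, theta): epsilon contains theta ✓
(eta, kappa): eta contains kappa ✓
(eta, lambda): eta contains lambda ✓
(eta, mu): eta contains mu ✓
(gamma, alpha): gamma contains alpha ✓
(lambda, kappa): lambda contains kappa ✓
Count: 12.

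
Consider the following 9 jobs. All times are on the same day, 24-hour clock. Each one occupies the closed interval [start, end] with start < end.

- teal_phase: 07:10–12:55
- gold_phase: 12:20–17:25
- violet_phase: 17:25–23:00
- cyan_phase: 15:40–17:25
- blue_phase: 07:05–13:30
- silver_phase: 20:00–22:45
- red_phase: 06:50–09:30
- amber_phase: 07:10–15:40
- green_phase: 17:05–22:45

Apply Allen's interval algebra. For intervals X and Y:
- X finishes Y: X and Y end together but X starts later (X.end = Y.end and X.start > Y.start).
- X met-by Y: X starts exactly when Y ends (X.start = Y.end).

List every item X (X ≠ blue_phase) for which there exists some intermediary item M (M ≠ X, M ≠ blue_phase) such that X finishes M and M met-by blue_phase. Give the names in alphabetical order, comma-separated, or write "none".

Target blue_phase = [07:05, 13:30].
Intermediaries M with M met-by blue_phase: none.
Union: none.

none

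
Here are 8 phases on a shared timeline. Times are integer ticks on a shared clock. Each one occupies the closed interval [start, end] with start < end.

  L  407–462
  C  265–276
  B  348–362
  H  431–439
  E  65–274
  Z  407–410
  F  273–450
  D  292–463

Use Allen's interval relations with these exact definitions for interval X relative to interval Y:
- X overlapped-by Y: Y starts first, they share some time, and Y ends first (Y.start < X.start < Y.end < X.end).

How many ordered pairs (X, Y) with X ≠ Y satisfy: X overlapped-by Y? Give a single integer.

5

Checking all 56 ordered pairs for relation 'overlapped-by'; matching pairs in alphabetical order:
(C, E): C overlapped-by E ✓
(D, F): D overlapped-by F ✓
(F, C): F overlapped-by C ✓
(F, E): F overlapped-by E ✓
(L, F): L overlapped-by F ✓
Count: 5.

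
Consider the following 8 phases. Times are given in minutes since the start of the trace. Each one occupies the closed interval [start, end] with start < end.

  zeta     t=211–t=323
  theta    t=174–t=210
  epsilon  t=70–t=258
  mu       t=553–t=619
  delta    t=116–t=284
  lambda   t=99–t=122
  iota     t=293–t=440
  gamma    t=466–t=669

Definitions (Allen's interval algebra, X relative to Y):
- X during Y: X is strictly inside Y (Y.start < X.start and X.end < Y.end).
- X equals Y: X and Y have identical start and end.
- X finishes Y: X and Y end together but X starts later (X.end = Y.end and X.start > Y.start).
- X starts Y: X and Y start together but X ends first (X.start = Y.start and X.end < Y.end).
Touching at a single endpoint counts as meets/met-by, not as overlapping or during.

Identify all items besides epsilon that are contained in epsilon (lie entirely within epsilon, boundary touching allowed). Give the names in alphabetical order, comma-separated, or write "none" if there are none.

Target epsilon = [t=70, t=258].
delta [t=116, t=284] → overlapped-by → no.
gamma [t=466, t=669] → after → no.
iota [t=293, t=440] → after → no.
lambda [t=99, t=122] → during → yes.
mu [t=553, t=619] → after → no.
theta [t=174, t=210] → during → yes.
zeta [t=211, t=323] → overlapped-by → no.
Result: lambda, theta.

lambda, theta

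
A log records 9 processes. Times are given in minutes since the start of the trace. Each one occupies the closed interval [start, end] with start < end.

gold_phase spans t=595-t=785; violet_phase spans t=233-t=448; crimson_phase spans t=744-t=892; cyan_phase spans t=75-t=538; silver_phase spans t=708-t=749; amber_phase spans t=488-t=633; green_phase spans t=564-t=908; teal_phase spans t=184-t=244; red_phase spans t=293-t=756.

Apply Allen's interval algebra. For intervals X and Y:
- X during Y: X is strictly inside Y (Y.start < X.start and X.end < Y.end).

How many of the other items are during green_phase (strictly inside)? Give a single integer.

Target green_phase = [t=564, t=908].
amber_phase [t=488, t=633] → overlaps → no.
crimson_phase [t=744, t=892] → during → counts.
cyan_phase [t=75, t=538] → before → no.
gold_phase [t=595, t=785] → during → counts.
red_phase [t=293, t=756] → overlaps → no.
silver_phase [t=708, t=749] → during → counts.
teal_phase [t=184, t=244] → before → no.
violet_phase [t=233, t=448] → before → no.
Total: 3.

3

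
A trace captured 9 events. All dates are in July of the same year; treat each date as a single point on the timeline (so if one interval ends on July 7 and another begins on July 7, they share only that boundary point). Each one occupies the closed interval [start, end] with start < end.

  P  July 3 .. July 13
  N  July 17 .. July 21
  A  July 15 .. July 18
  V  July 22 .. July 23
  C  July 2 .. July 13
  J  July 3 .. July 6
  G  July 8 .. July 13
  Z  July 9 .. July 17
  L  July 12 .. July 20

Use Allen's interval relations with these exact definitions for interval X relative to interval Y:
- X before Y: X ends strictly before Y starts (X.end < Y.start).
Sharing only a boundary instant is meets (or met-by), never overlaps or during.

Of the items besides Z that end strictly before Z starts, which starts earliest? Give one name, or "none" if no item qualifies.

Target Z = [July 9, July 17].
A [July 15, July 18] → overlapped-by → excluded.
C [July 2, July 13] → overlaps → excluded.
G [July 8, July 13] → overlaps → excluded.
J [July 3, July 6] → before → candidate.
L [July 12, July 20] → overlapped-by → excluded.
N [July 17, July 21] → met-by → excluded.
P [July 3, July 13] → overlaps → excluded.
V [July 22, July 23] → after → excluded.
Among candidates, earliest start is July 3 → J.

J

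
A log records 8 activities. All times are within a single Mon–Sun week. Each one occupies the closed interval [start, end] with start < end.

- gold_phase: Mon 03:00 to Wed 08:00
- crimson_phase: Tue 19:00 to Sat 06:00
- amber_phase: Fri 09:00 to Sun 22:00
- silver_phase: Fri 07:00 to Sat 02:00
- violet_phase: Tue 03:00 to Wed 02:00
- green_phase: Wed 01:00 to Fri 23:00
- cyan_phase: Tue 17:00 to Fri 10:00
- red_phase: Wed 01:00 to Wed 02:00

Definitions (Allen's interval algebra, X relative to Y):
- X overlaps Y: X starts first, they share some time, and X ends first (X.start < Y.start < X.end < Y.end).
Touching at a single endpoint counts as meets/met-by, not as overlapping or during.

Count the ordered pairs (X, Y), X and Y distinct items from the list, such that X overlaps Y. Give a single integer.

14

Checking all 56 ordered pairs for relation 'overlaps'; matching pairs in alphabetical order:
(crimson_phase, amber_phase): crimson_phase overlaps amber_phase ✓
(cyan_phase, amber_phase): cyan_phase overlaps amber_phase ✓
(cyan_phase, crimson_phase): cyan_phase overlaps crimson_phase ✓
(cyan_phase, green_phase): cyan_phase overlaps green_phase ✓
(cyan_phase, silver_phase): cyan_phase overlaps silver_phase ✓
(gold_phase, crimson_phase): gold_phase overlaps crimson_phase ✓
(gold_phase, cyan_phase): gold_phase overlaps cyan_phase ✓
(gold_phase, green_phase): gold_phase overlaps green_phase ✓
(green_phase, amber_phase): green_phase overlaps amber_phase ✓
(green_phase, silver_phase): green_phase overlaps silver_phase ✓
(silver_phase, amber_phase): silver_phase overlaps amber_phase ✓
(violet_phase, crimson_phase): violet_phase overlaps crimson_phase ✓
(violet_phase, cyan_phase): violet_phase overlaps cyan_phase ✓
(violet_phase, green_phase): violet_phase overlaps green_phase ✓
Count: 14.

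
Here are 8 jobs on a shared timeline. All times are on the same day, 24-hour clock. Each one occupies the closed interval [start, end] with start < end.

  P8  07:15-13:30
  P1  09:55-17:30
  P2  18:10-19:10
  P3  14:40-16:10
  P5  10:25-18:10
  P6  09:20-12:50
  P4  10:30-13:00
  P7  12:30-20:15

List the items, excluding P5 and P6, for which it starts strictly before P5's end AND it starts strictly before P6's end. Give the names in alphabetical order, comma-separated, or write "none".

Conditions: its start is strictly before P5's end (X.start < 18:10) AND its start is strictly before P6's end (X.start < 12:50).
P1: start 09:55 < 18:10? ✓; start 09:55 < 12:50? ✓ → yes.
P2: start 18:10 < 18:10? ✗; start 18:10 < 12:50? ✗ → no.
P3: start 14:40 < 18:10? ✓; start 14:40 < 12:50? ✗ → no.
P4: start 10:30 < 18:10? ✓; start 10:30 < 12:50? ✓ → yes.
P7: start 12:30 < 18:10? ✓; start 12:30 < 12:50? ✓ → yes.
P8: start 07:15 < 18:10? ✓; start 07:15 < 12:50? ✓ → yes.
Result: P1, P4, P7, P8.

P1, P4, P7, P8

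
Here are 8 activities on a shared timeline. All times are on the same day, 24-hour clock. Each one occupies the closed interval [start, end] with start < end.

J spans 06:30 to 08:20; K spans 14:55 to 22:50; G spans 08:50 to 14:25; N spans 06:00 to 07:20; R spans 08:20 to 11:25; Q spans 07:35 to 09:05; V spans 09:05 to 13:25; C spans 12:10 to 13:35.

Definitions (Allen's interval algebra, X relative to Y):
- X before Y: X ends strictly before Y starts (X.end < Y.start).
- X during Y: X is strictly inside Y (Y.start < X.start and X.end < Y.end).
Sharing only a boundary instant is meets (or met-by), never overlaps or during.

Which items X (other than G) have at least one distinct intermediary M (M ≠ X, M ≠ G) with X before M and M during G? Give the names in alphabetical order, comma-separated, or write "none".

Target G = [08:50, 14:25].
Intermediaries M with M during G: C, V.
Via C — items with X before C: J, N, Q, R.
Via V — items with X before V: J, N.
Union: J, N, Q, R.

J, N, Q, R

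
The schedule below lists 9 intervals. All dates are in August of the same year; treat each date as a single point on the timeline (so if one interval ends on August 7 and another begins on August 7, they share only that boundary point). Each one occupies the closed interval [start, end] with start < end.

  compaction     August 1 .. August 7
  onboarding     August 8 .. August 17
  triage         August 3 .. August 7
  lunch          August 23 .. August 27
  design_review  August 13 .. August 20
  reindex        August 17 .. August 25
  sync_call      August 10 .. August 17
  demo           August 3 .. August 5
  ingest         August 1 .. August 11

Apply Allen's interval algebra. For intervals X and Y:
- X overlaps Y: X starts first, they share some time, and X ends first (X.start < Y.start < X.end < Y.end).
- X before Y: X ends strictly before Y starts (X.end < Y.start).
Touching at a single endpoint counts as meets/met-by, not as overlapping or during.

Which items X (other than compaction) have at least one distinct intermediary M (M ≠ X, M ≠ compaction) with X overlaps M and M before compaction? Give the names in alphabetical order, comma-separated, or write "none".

Target compaction = [August 1, August 7].
Intermediaries M with M before compaction: none.
Union: none.

none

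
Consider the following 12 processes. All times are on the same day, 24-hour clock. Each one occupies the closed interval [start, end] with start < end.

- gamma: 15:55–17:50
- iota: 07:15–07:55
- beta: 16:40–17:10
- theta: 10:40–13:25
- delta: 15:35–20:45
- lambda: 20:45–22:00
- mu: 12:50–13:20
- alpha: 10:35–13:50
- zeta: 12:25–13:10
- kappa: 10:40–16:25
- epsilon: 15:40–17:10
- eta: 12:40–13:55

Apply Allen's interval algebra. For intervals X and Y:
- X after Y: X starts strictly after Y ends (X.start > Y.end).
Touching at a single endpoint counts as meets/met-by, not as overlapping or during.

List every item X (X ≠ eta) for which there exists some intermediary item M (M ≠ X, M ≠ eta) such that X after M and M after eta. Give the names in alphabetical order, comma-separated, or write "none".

Target eta = [12:40, 13:55].
Intermediaries M with M after eta: beta, delta, epsilon, gamma, lambda.
Via beta — items with X after beta: lambda.
Via delta — items with X after delta: none.
Via epsilon — items with X after epsilon: lambda.
Via gamma — items with X after gamma: lambda.
Via lambda — items with X after lambda: none.
Union: lambda.

lambda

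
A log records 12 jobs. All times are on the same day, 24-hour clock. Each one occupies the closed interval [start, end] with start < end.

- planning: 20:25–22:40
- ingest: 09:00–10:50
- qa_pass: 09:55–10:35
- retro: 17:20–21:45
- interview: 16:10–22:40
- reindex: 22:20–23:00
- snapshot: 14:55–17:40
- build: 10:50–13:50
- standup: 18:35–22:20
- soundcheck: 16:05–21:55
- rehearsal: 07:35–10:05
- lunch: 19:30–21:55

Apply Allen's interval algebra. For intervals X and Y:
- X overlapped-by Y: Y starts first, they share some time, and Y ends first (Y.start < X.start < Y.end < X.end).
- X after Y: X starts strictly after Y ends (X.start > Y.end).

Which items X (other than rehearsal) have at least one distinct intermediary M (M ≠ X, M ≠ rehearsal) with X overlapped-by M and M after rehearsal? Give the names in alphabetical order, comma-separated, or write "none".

interview, lunch, planning, reindex, retro, soundcheck, standup

Target rehearsal = [07:35, 10:05].
Intermediaries M with M after rehearsal: build, interview, lunch, planning, reindex, retro, snapshot, soundcheck, standup.
Via build — items with X overlapped-by build: none.
Via interview — items with X overlapped-by interview: reindex.
Via lunch — items with X overlapped-by lunch: planning.
Via planning — items with X overlapped-by planning: reindex.
Via reindex — items with X overlapped-by reindex: none.
Via retro — items with X overlapped-by retro: lunch, planning, standup.
Via snapshot — items with X overlapped-by snapshot: interview, retro, soundcheck.
Via soundcheck — items with X overlapped-by soundcheck: interview, planning, standup.
Via standup — items with X overlapped-by standup: planning.
Union: interview, lunch, planning, reindex, retro, soundcheck, standup.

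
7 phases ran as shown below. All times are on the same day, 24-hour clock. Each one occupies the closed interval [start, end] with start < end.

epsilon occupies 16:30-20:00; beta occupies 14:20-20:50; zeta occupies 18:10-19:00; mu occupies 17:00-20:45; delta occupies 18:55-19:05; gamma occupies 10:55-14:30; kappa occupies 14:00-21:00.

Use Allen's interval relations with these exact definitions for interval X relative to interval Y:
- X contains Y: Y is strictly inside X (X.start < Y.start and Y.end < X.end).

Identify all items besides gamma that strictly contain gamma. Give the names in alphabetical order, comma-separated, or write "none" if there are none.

Target gamma = [10:55, 14:30].
beta [14:20, 20:50] → overlapped-by → no.
delta [18:55, 19:05] → after → no.
epsilon [16:30, 20:00] → after → no.
kappa [14:00, 21:00] → overlapped-by → no.
mu [17:00, 20:45] → after → no.
zeta [18:10, 19:00] → after → no.
Result: none.

none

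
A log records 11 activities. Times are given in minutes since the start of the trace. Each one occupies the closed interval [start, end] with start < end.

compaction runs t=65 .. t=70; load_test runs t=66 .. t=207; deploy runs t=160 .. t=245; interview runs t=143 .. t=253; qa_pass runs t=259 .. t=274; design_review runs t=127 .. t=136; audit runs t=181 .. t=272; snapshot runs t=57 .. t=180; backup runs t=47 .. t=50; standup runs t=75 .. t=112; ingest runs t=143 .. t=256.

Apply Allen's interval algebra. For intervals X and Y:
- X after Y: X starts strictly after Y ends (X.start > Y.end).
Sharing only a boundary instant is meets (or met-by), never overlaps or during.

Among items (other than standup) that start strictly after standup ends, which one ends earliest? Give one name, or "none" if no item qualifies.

Target standup = [t=75, t=112].
audit [t=181, t=272] → after → candidate.
backup [t=47, t=50] → before → excluded.
compaction [t=65, t=70] → before → excluded.
deploy [t=160, t=245] → after → candidate.
design_review [t=127, t=136] → after → candidate.
ingest [t=143, t=256] → after → candidate.
interview [t=143, t=253] → after → candidate.
load_test [t=66, t=207] → contains → excluded.
qa_pass [t=259, t=274] → after → candidate.
snapshot [t=57, t=180] → contains → excluded.
Among candidates, earliest end is t=136 → design_review.

design_review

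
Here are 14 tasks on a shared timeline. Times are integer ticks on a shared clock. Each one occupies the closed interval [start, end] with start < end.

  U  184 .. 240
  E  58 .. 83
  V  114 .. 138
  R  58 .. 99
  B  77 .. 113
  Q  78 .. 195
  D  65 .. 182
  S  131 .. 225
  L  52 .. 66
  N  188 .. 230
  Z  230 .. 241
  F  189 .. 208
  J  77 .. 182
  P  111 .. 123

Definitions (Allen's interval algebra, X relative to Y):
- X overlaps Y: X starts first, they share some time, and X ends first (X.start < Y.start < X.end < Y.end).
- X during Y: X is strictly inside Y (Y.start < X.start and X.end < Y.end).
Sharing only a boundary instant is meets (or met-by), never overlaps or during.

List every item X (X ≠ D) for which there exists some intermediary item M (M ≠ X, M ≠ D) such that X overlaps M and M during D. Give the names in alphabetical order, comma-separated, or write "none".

Target D = [65, 182].
Intermediaries M with M during D: B, P, V.
Via B — items with X overlaps B: E, R.
Via P — items with X overlaps P: B.
Via V — items with X overlaps V: P.
Union: B, E, P, R.

B, E, P, R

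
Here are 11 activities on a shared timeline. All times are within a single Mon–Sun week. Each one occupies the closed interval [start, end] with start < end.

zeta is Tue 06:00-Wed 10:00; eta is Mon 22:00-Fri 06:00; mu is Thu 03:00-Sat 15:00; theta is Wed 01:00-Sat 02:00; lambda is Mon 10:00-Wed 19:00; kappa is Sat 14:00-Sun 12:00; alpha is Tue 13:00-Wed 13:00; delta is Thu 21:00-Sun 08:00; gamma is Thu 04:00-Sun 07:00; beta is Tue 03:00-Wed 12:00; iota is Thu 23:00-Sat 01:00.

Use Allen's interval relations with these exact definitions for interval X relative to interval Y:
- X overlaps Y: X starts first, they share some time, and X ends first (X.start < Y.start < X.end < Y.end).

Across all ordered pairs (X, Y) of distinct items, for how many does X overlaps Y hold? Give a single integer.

21

Checking all 110 ordered pairs for relation 'overlaps'; matching pairs in alphabetical order:
(alpha, theta): alpha overlaps theta ✓
(beta, alpha): beta overlaps alpha ✓
(beta, theta): beta overlaps theta ✓
(delta, kappa): delta overlaps kappa ✓
(eta, delta): eta overlaps delta ✓
(eta, gamma): eta overlaps gamma ✓
(eta, iota): eta overlaps iota ✓
(eta, mu): eta overlaps mu ✓
(eta, theta): eta overlaps theta ✓
(gamma, delta): gamma overlaps delta ✓
(gamma, kappa): gamma overlaps kappa ✓
(lambda, eta): lambda overlaps eta ✓
(lambda, theta): lambda overlaps theta ✓
(mu, delta): mu overlaps delta ✓
(mu, gamma): mu overlaps gamma ✓
(mu, kappa): mu overlaps kappa ✓
(theta, delta): theta overlaps delta ✓
(theta, gamma): theta overlaps gamma ✓
(theta, mu): theta overlaps mu ✓
(zeta, alpha): zeta overlaps alpha ✓
(zeta, theta): zeta overlaps theta ✓
Count: 21.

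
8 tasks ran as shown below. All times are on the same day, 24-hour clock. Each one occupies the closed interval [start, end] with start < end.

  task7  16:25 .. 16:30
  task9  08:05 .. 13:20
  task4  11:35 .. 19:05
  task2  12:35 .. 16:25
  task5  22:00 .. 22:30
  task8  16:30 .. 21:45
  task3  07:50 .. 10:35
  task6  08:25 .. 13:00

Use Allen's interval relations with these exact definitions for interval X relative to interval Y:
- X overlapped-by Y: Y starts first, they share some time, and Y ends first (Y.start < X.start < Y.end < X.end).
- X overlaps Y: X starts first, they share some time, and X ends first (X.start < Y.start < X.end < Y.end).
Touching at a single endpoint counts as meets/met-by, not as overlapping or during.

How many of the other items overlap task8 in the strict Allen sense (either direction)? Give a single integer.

1

Target task8 = [16:30, 21:45].
task2 [12:35, 16:25] → before → no.
task3 [07:50, 10:35] → before → no.
task4 [11:35, 19:05] → overlaps → counts.
task5 [22:00, 22:30] → after → no.
task6 [08:25, 13:00] → before → no.
task7 [16:25, 16:30] → meets → no.
task9 [08:05, 13:20] → before → no.
Total: 1.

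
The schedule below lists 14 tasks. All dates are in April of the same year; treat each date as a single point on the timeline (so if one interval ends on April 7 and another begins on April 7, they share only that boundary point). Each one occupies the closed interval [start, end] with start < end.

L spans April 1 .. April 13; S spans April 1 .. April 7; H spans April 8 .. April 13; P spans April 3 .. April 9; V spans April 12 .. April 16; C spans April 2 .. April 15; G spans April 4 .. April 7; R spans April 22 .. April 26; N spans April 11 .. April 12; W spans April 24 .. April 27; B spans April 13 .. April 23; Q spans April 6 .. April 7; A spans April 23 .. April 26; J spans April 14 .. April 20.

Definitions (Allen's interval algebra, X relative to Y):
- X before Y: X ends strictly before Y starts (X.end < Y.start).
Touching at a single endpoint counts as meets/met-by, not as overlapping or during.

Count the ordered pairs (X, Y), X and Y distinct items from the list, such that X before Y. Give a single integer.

Checking all 182 ordered pairs for relation 'before'; matching pairs in alphabetical order:
(B, W): B before W ✓
(C, A): C before A ✓
(C, R): C before R ✓
(C, W): C before W ✓
(G, A): G before A ✓
(G, B): G before B ✓
(G, H): G before H ✓
(G, J): G before J ✓
(G, N): G before N ✓
(G, R): G before R ✓
(G, V): G before V ✓
(G, W): G before W ✓
(H, A): H before A ✓
(H, J): H before J ✓
(H, R): H before R ✓
(H, W): H before W ✓
(J, A): J before A ✓
(J, R): J before R ✓
(J, W): J before W ✓
(L, A): L before A ✓
(L, J): L before J ✓
(L, R): L before R ✓
(L, W): L before W ✓
(N, A): N before A ✓
... plus 30 further pairs not listed.
Count: 54.

54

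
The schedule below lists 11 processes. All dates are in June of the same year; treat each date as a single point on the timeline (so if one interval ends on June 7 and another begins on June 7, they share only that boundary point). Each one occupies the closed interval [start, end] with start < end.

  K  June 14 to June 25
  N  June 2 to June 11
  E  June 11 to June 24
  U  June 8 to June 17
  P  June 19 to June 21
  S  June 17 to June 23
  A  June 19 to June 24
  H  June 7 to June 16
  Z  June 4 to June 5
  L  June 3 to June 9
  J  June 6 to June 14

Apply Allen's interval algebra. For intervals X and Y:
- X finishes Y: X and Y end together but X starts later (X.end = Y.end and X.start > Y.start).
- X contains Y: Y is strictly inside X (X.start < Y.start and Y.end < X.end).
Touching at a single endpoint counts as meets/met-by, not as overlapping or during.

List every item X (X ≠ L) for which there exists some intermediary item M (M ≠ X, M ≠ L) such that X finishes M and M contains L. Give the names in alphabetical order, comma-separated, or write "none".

none

Target L = [June 3, June 9].
Intermediaries M with M contains L: N.
Via N — items with X finishes N: none.
Union: none.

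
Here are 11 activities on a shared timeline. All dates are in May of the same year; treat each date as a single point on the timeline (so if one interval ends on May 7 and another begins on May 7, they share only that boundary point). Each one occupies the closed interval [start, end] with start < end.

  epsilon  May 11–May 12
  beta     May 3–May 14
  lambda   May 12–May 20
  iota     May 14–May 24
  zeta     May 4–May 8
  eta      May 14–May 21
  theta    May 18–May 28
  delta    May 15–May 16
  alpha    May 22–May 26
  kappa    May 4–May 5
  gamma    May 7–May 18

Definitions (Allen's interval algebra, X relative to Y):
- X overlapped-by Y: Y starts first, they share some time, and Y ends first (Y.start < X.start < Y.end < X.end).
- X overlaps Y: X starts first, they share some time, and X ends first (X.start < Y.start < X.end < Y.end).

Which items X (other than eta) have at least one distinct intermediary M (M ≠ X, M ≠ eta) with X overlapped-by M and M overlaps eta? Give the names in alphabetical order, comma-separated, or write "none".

iota, lambda, theta

Target eta = [May 14, May 21].
Intermediaries M with M overlaps eta: gamma, lambda.
Via gamma — items with X overlapped-by gamma: iota, lambda.
Via lambda — items with X overlapped-by lambda: iota, theta.
Union: iota, lambda, theta.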